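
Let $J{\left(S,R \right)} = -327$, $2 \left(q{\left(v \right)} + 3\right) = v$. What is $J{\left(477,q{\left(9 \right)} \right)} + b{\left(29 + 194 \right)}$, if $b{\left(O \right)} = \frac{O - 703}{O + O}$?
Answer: $- \frac{73161}{223} \approx -328.08$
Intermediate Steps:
$b{\left(O \right)} = \frac{-703 + O}{2 O}$
$q{\left(v \right)} = -3 + \frac{v}{2}$
$J{\left(477,q{\left(9 \right)} \right)} + b{\left(29 + 194 \right)} = -327 + \frac{-703 + \left(29 + 194\right)}{2 \left(29 + 194\right)} = -327 + \frac{-703 + 223}{2 \cdot 223} = -327 + \frac{1}{2} \cdot \frac{1}{223} \left(-480\right) = -327 - \frac{240}{223} = - \frac{73161}{223}$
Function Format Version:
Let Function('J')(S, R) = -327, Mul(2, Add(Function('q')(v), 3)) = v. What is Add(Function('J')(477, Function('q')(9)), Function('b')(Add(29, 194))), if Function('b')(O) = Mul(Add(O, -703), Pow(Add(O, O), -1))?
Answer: Rational(-73161, 223) ≈ -328.08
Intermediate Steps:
Function('b')(O) = Mul(Rational(1, 2), Pow(O, -1), Add(-703, O)) (Function('b')(O) = Mul(Add(-703, O), Pow(Mul(2, O), -1)) = Mul(Add(-703, O), Mul(Rational(1, 2), Pow(O, -1))) = Mul(Rational(1, 2), Pow(O, -1), Add(-703, O)))
Function('q')(v) = Add(-3, Mul(Rational(1, 2), v))
Add(Function('J')(477, Function('q')(9)), Function('b')(Add(29, 194))) = Add(-327, Mul(Rational(1, 2), Pow(Add(29, 194), -1), Add(-703, Add(29, 194)))) = Add(-327, Mul(Rational(1, 2), Pow(223, -1), Add(-703, 223))) = Add(-327, Mul(Rational(1, 2), Rational(1, 223), -480)) = Add(-327, Rational(-240, 223)) = Rational(-73161, 223)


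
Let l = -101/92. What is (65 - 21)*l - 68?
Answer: -2675/23 ≈ -116.30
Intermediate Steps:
l = -101/92 (l = -101*1/92 = -101/92 ≈ -1.0978)
(65 - 21)*l - 68 = (65 - 21)*(-101/92) - 68 = 44*(-101/92) - 68 = -1111/23 - 68 = -2675/23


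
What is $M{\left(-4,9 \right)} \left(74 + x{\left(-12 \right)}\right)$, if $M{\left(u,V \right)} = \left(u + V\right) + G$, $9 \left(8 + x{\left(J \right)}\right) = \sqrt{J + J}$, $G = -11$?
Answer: $-396 - \frac{4 i \sqrt{6}}{3} \approx -396.0 - 3.266 i$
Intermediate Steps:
$x{\left(J \right)} = -8 + \frac{\sqrt{2} \sqrt{J}}{9}$ ($x{\left(J \right)} = -8 + \frac{\sqrt{J + J}}{9} = -8 + \frac{\sqrt{2 J}}{9} = -8 + \frac{\sqrt{2} \sqrt{J}}{9}$)
$M{\left(u,V \right)} = -11 + V + u$ ($M{\left(u,V \right)} = \left(u + V\right) - 11 = \left(V + u\right) - 11 = -11 + V + u$)
$M{\left(-4,9 \right)} \left(74 + x{\left(-12 \right)}\right) = \left(-11 + 9 - 4\right) \left(74 - \left(8 - \frac{\sqrt{2} \sqrt{-12}}{9}\right)\right) = - 6 \left(74 - \left(8 - \frac{\sqrt{2} \cdot 2 i \sqrt{3}}{9}\right)\right) = - 6 \left(74 - \left(8 - \frac{2 i \sqrt{6}}{9}\right)\right) = - 6 \left(66 + \frac{2 i \sqrt{6}}{9}\right) = -396 - \frac{4 i \sqrt{6}}{3}$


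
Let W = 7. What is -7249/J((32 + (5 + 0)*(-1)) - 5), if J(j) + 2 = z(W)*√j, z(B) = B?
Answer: -7249/537 - 50743*√22/1074 ≈ -235.11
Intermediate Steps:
J(j) = -2 + 7*√j
-7249/J((32 + (5 + 0)*(-1)) - 5) = -7249/(-2 + 7*√((32 + (5 + 0)*(-1)) - 5)) = -7249/(-2 + 7*√((32 + 5*(-1)) - 5)) = -7249/(-2 + 7*√((32 - 5) - 5)) = -7249/(-2 + 7*√(27 - 5)) = -7249/(-2 + 7*√22)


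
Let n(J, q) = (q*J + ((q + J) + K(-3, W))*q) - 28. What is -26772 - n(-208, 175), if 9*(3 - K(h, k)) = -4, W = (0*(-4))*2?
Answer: 133454/9 ≈ 14828.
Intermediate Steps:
W = 0 (W = 0*2 = 0)
K(h, k) = 31/9 (K(h, k) = 3 - ⅑*(-4) = 3 + 4/9 = 31/9)
n(J, q) = -28 + J*q + q*(31/9 + J + q) (n(J, q) = (q*J + ((q + J) + 31/9)*q) - 28 = (J*q + ((J + q) + 31/9)*q) - 28 = (J*q + (31/9 + J + q)*q) - 28 = (J*q + q*(31/9 + J + q)) - 28 = -28 + J*q + q*(31/9 + J + q))
-26772 - n(-208, 175) = -26772 - (-28 + 175² + (31/9)*175 + 2*(-208)*175) = -26772 - (-28 + 30625 + 5425/9 - 72800) = -26772 - 1*(-374402/9) = -26772 + 374402/9 = 133454/9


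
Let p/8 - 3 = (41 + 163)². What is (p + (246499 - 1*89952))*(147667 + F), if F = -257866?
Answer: -53942300301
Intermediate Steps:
p = 332952 (p = 24 + 8*(41 + 163)² = 24 + 8*204² = 24 + 8*41616 = 24 + 332928 = 332952)
(p + (246499 - 1*89952))*(147667 + F) = (332952 + (246499 - 1*89952))*(147667 - 257866) = (332952 + (246499 - 89952))*(-110199) = (332952 + 156547)*(-110199) = 489499*(-110199) = -53942300301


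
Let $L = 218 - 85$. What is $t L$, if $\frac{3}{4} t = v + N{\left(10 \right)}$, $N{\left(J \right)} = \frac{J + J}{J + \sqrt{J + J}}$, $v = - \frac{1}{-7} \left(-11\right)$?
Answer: $\frac{494}{3} - \frac{266 \sqrt{5}}{3} \approx -33.598$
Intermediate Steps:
$v = - \frac{11}{7}$ ($v = \left(-1\right) \left(- \frac{1}{7}\right) \left(-11\right) = \frac{1}{7} \left(-11\right) = - \frac{11}{7} \approx -1.5714$)
$L = 133$
$N{\left(J \right)} = \frac{2 J}{J + \sqrt{2} \sqrt{J}}$ ($N{\left(J \right)} = \frac{2 J}{J + \sqrt{2 J}} = \frac{2 J}{J + \sqrt{2} \sqrt{J}}$)
$t = - \frac{44}{21} + \frac{80}{3 \left(10 + 2 \sqrt{5}\right)}$ ($t = \frac{4 \left(- \frac{11}{7} + 2 \cdot 10 \frac{1}{10 + \sqrt{2} \sqrt{10}}\right)}{3} = \frac{4 \left(- \frac{11}{7} + 2 \cdot 10 \frac{1}{10 + 2 \sqrt{5}}\right)}{3} = \frac{4 \left(- \frac{11}{7} + \frac{20}{10 + 2 \sqrt{5}}\right)}{3} = - \frac{44}{21} + \frac{80}{3 \left(10 + 2 \sqrt{5}\right)} \approx -0.25262$)
$t L = \left(\frac{26}{21} - \frac{2 \sqrt{5}}{3}\right) 133 = \frac{494}{3} - \frac{266 \sqrt{5}}{3}$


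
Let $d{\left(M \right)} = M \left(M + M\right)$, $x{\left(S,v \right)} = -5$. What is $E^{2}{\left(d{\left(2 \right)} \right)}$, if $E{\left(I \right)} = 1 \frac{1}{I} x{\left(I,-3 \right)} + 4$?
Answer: $\frac{729}{64} \approx 11.391$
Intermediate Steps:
$d{\left(M \right)} = 2 M^{2}$ ($d{\left(M \right)} = M 2 M = 2 M^{2}$)
$E{\left(I \right)} = 4 - \frac{5}{I}$ ($E{\left(I \right)} = 1 \frac{1}{I} \left(-5\right) + 4 = \frac{1}{I} \left(-5\right) + 4 = - \frac{5}{I} + 4 = 4 - \frac{5}{I}$)
$E^{2}{\left(d{\left(2 \right)} \right)} = \left(4 - \frac{5}{2 \cdot 2^{2}}\right)^{2} = \left(4 - \frac{5}{2 \cdot 4}\right)^{2} = \left(4 - \frac{5}{8}\right)^{2} = \left(\frac{27}{8}\right)^{2} = \frac{729}{64}$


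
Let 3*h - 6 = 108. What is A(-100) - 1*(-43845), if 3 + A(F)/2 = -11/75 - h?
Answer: 3282203/75 ≈ 43763.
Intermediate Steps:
h = 38 (h = 2 + (⅓)*108 = 2 + 36 = 38)
A(F) = -6172/75 (A(F) = -6 + 2*(-11/75 - 1*38) = -6 + 2*(-11*1/75 - 38) = -6 + 2*(-11/75 - 38) = -6 + 2*(-2861/75) = -6 - 5722/75 = -6172/75)
A(-100) - 1*(-43845) = -6172/75 - 1*(-43845) = -6172/75 + 43845 = 3282203/75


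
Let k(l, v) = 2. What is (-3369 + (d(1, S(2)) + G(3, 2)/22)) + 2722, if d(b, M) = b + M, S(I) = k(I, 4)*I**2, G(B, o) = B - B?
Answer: -638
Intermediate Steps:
G(B, o) = 0
S(I) = 2*I**2
d(b, M) = M + b
(-3369 + (d(1, S(2)) + G(3, 2)/22)) + 2722 = (-3369 + ((2*2**2 + 1) + 0/22)) + 2722 = (-3369 + ((2*4 + 1) + (1/22)*0)) + 2722 = (-3369 + ((8 + 1) + 0)) + 2722 = (-3369 + (9 + 0)) + 2722 = (-3369 + 9) + 2722 = -3360 + 2722 = -638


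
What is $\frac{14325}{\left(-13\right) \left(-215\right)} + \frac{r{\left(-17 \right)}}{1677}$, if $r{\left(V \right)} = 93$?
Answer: $\frac{2896}{559} \approx 5.1807$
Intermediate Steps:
$\frac{14325}{\left(-13\right) \left(-215\right)} + \frac{r{\left(-17 \right)}}{1677} = \frac{14325}{\left(-13\right) \left(-215\right)} + \frac{93}{1677} = \frac{14325}{2795} + 93 \cdot \frac{1}{1677} = 14325 \cdot \frac{1}{2795} + \frac{31}{559} = \frac{2865}{559} + \frac{31}{559} = \frac{2896}{559}$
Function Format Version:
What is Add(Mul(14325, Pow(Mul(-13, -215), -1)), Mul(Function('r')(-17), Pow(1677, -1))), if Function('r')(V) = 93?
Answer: Rational(2896, 559) ≈ 5.1807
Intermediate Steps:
Add(Mul(14325, Pow(Mul(-13, -215), -1)), Mul(Function('r')(-17), Pow(1677, -1))) = Add(Mul(14325, Pow(Mul(-13, -215), -1)), Mul(93, Pow(1677, -1))) = Add(Mul(14325, Pow(2795, -1)), Mul(93, Rational(1, 1677))) = Add(Mul(14325, Rational(1, 2795)), Rational(31, 559)) = Add(Rational(2865, 559), Rational(31, 559)) = Rational(2896, 559)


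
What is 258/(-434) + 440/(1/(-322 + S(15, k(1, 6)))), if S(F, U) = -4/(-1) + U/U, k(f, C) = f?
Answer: -30267289/217 ≈ -1.3948e+5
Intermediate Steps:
S(F, U) = 5 (S(F, U) = -4*(-1) + 1 = 4 + 1 = 5)
258/(-434) + 440/(1/(-322 + S(15, k(1, 6)))) = 258/(-434) + 440/(1/(-322 + 5)) = 258*(-1/434) + 440/(1/(-317)) = -129/217 + 440/(-1/317) = -129/217 + 440*(-317) = -129/217 - 139480 = -30267289/217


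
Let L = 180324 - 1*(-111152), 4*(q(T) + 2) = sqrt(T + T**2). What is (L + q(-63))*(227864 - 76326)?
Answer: 44169387012 + 227307*sqrt(434)/2 ≈ 4.4172e+10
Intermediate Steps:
q(T) = -2 + sqrt(T + T**2)/4
L = 291476 (L = 180324 + 111152 = 291476)
(L + q(-63))*(227864 - 76326) = (291476 + (-2 + sqrt(-63*(1 - 63))/4))*(227864 - 76326) = (291476 + (-2 + sqrt(-63*(-62))/4))*151538 = (291476 + (-2 + sqrt(3906)/4))*151538 = (291476 + (-2 + (3*sqrt(434))/4))*151538 = (291476 + (-2 + 3*sqrt(434)/4))*151538 = (291474 + 3*sqrt(434)/4)*151538 = 44169387012 + 227307*sqrt(434)/2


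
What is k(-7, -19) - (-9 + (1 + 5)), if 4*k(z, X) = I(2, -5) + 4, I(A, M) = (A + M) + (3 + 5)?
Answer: 21/4 ≈ 5.2500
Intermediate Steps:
I(A, M) = 8 + A + M (I(A, M) = (A + M) + 8 = 8 + A + M)
k(z, X) = 9/4 (k(z, X) = ((8 + 2 - 5) + 4)/4 = (5 + 4)/4 = (¼)*9 = 9/4)
k(-7, -19) - (-9 + (1 + 5)) = 9/4 - (-9 + (1 + 5)) = 9/4 - (-9 + 6) = 9/4 - 1*(-3) = 9/4 + 3 = 21/4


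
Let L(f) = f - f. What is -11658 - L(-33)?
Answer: -11658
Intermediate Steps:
L(f) = 0
-11658 - L(-33) = -11658 - 1*0 = -11658 + 0 = -11658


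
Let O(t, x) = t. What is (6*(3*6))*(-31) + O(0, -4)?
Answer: -3348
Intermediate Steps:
(6*(3*6))*(-31) + O(0, -4) = (6*(3*6))*(-31) + 0 = (6*18)*(-31) + 0 = 108*(-31) + 0 = -3348 + 0 = -3348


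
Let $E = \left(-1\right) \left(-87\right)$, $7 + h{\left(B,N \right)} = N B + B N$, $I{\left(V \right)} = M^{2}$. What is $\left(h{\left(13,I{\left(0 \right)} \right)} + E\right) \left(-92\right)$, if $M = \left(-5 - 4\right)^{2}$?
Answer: $-15701272$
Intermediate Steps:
$M = 81$ ($M = \left(-9\right)^{2} = 81$)
$I{\left(V \right)} = 6561$ ($I{\left(V \right)} = 81^{2} = 6561$)
$h{\left(B,N \right)} = -7 + 2 B N$ ($h{\left(B,N \right)} = -7 + \left(N B + B N\right) = -7 + \left(B N + B N\right) = -7 + 2 B N$)
$E = 87$
$\left(h{\left(13,I{\left(0 \right)} \right)} + E\right) \left(-92\right) = \left(\left(-7 + 2 \cdot 13 \cdot 6561\right) + 87\right) \left(-92\right) = \left(\left(-7 + 170586\right) + 87\right) \left(-92\right) = \left(170579 + 87\right) \left(-92\right) = 170666 \left(-92\right) = -15701272$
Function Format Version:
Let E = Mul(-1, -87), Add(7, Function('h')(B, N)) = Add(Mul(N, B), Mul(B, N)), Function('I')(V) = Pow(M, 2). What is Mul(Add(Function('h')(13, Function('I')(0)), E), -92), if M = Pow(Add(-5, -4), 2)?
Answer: -15701272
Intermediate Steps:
M = 81 (M = Pow(-9, 2) = 81)
Function('I')(V) = 6561 (Function('I')(V) = Pow(81, 2) = 6561)
Function('h')(B, N) = Add(-7, Mul(2, B, N)) (Function('h')(B, N) = Add(-7, Add(Mul(N, B), Mul(B, N))) = Add(-7, Add(Mul(B, N), Mul(B, N))) = Add(-7, Mul(2, B, N)))
E = 87
Mul(Add(Function('h')(13, Function('I')(0)), E), -92) = Mul(Add(Add(-7, Mul(2, 13, 6561)), 87), -92) = Mul(Add(Add(-7, 170586), 87), -92) = Mul(Add(170579, 87), -92) = Mul(170666, -92) = -15701272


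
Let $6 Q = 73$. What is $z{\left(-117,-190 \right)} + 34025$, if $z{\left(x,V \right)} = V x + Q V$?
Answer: $\frac{161830}{3} \approx 53943.0$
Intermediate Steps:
$Q = \frac{73}{6}$ ($Q = \frac{1}{6} \cdot 73 = \frac{73}{6} \approx 12.167$)
$z{\left(x,V \right)} = \frac{73 V}{6} + V x$ ($z{\left(x,V \right)} = V x + \frac{73 V}{6} = \frac{73 V}{6} + V x$)
$z{\left(-117,-190 \right)} + 34025 = \frac{1}{6} \left(-190\right) \left(73 + 6 \left(-117\right)\right) + 34025 = \frac{1}{6} \left(-190\right) \left(73 - 702\right) + 34025 = \frac{1}{6} \left(-190\right) \left(-629\right) + 34025 = \frac{59755}{3} + 34025 = \frac{161830}{3}$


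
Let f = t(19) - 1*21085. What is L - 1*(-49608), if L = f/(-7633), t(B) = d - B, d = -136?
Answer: 378679104/7633 ≈ 49611.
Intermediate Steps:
t(B) = -136 - B
f = -21240 (f = (-136 - 1*19) - 1*21085 = (-136 - 19) - 21085 = -155 - 21085 = -21240)
L = 21240/7633 (L = -21240/(-7633) = -21240*(-1/7633) = 21240/7633 ≈ 2.7827)
L - 1*(-49608) = 21240/7633 - 1*(-49608) = 21240/7633 + 49608 = 378679104/7633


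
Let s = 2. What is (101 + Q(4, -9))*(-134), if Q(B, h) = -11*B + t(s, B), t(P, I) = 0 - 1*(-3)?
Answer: -8040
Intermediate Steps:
t(P, I) = 3 (t(P, I) = 0 + 3 = 3)
Q(B, h) = 3 - 11*B (Q(B, h) = -11*B + 3 = 3 - 11*B)
(101 + Q(4, -9))*(-134) = (101 + (3 - 11*4))*(-134) = (101 + (3 - 44))*(-134) = (101 - 41)*(-134) = 60*(-134) = -8040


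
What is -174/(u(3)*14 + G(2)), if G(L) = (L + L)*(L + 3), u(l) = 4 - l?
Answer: -87/17 ≈ -5.1176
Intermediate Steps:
G(L) = 2*L*(3 + L) (G(L) = (2*L)*(3 + L) = 2*L*(3 + L))
-174/(u(3)*14 + G(2)) = -174/((4 - 1*3)*14 + 2*2*(3 + 2)) = -174/((4 - 3)*14 + 2*2*5) = -174/(1*14 + 20) = -174/(14 + 20) = -174/34 = -174*1/34 = -87/17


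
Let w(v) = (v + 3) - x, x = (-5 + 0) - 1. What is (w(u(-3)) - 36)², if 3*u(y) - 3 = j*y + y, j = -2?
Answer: 625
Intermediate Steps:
u(y) = 1 - y/3 (u(y) = 1 + (-2*y + y)/3 = 1 + (-y)/3 = 1 - y/3)
x = -6 (x = -5 - 1 = -6)
w(v) = 9 + v (w(v) = (v + 3) - 1*(-6) = (3 + v) + 6 = 9 + v)
(w(u(-3)) - 36)² = ((9 + (1 - ⅓*(-3))) - 36)² = ((9 + (1 + 1)) - 36)² = ((9 + 2) - 36)² = (11 - 36)² = (-25)² = 625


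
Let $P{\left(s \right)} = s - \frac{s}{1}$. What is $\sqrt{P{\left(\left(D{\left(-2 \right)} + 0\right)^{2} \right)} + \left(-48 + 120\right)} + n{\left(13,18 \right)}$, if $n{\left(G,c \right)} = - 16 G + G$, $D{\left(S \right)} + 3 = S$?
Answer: $-195 + 6 \sqrt{2} \approx -186.51$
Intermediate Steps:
$D{\left(S \right)} = -3 + S$
$P{\left(s \right)} = 0$ ($P{\left(s \right)} = s - s 1 = s - s = 0$)
$n{\left(G,c \right)} = - 15 G$
$\sqrt{P{\left(\left(D{\left(-2 \right)} + 0\right)^{2} \right)} + \left(-48 + 120\right)} + n{\left(13,18 \right)} = \sqrt{0 + \left(-48 + 120\right)} - 195 = \sqrt{0 + 72} - 195 = \sqrt{72} - 195 = 6 \sqrt{2} - 195 = -195 + 6 \sqrt{2}$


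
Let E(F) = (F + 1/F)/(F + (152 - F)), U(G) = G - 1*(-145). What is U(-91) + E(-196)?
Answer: 1570351/29792 ≈ 52.711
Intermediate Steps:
U(G) = 145 + G (U(G) = G + 145 = 145 + G)
E(F) = F/152 + 1/(152*F) (E(F) = (F + 1/F)/152 = (F + 1/F)*(1/152) = F/152 + 1/(152*F))
U(-91) + E(-196) = (145 - 91) + (1/152)*(1 + (-196)²)/(-196) = 54 + (1/152)*(-1/196)*(1 + 38416) = 54 + (1/152)*(-1/196)*38417 = 54 - 38417/29792 = 1570351/29792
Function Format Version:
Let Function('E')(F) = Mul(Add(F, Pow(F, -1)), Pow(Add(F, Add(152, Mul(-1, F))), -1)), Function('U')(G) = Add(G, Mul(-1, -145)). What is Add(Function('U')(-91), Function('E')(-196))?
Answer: Rational(1570351, 29792) ≈ 52.711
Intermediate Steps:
Function('U')(G) = Add(145, G) (Function('U')(G) = Add(G, 145) = Add(145, G))
Function('E')(F) = Add(Mul(Rational(1, 152), F), Mul(Rational(1, 152), Pow(F, -1))) (Function('E')(F) = Mul(Add(F, Pow(F, -1)), Pow(152, -1)) = Mul(Add(F, Pow(F, -1)), Rational(1, 152)) = Add(Mul(Rational(1, 152), F), Mul(Rational(1, 152), Pow(F, -1))))
Add(Function('U')(-91), Function('E')(-196)) = Add(Add(145, -91), Mul(Rational(1, 152), Pow(-196, -1), Add(1, Pow(-196, 2)))) = Add(54, Mul(Rational(1, 152), Rational(-1, 196), Add(1, 38416))) = Add(54, Mul(Rational(1, 152), Rational(-1, 196), 38417)) = Add(54, Rational(-38417, 29792)) = Rational(1570351, 29792)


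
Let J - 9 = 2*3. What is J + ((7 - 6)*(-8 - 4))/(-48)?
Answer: 61/4 ≈ 15.250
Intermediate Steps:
J = 15 (J = 9 + 2*3 = 9 + 6 = 15)
J + ((7 - 6)*(-8 - 4))/(-48) = 15 + ((7 - 6)*(-8 - 4))/(-48) = 15 - (-12)/48 = 15 - 1/48*(-12) = 15 + ¼ = 61/4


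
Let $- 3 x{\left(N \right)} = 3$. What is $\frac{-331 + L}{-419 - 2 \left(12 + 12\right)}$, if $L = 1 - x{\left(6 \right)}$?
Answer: $\frac{329}{467} \approx 0.7045$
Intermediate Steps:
$x{\left(N \right)} = -1$ ($x{\left(N \right)} = \left(- \frac{1}{3}\right) 3 = -1$)
$L = 2$ ($L = 1 - -1 = 1 + 1 = 2$)
$\frac{-331 + L}{-419 - 2 \left(12 + 12\right)} = \frac{-331 + 2}{-419 - 2 \left(12 + 12\right)} = - \frac{329}{-419 - 48} = - \frac{329}{-467} = \left(-329\right) \left(- \frac{1}{467}\right) = \frac{329}{467}$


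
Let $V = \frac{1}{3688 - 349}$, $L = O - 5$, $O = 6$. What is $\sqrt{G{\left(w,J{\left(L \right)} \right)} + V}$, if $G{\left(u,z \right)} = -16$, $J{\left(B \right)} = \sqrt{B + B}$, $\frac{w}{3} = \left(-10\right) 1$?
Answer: $\frac{i \sqrt{19819933}}{1113} \approx 4.0 i$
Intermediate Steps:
$w = -30$ ($w = 3 \left(\left(-10\right) 1\right) = 3 \left(-10\right) = -30$)
$L = 1$ ($L = 6 - 5 = 1$)
$J{\left(B \right)} = \sqrt{2} \sqrt{B}$ ($J{\left(B \right)} = \sqrt{2 B} = \sqrt{2} \sqrt{B}$)
$V = \frac{1}{3339} \approx 0.00029949$
$\sqrt{G{\left(w,J{\left(L \right)} \right)} + V} = \sqrt{-16 + \frac{1}{3339}} = \sqrt{- \frac{53423}{3339}} = \frac{i \sqrt{19819933}}{1113}$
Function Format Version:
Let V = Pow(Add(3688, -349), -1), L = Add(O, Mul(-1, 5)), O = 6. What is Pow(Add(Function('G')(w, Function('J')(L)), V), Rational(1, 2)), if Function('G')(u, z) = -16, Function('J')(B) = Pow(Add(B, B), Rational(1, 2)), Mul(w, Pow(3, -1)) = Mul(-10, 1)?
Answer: Mul(Rational(1, 1113), I, Pow(19819933, Rational(1, 2))) ≈ Mul(4.0000, I)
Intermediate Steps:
w = -30 (w = Mul(3, Mul(-10, 1)) = Mul(3, -10) = -30)
L = 1 (L = Add(6, Mul(-1, 5)) = Add(6, -5) = 1)
Function('J')(B) = Mul(Pow(2, Rational(1, 2)), Pow(B, Rational(1, 2))) (Function('J')(B) = Pow(Mul(2, B), Rational(1, 2)) = Mul(Pow(2, Rational(1, 2)), Pow(B, Rational(1, 2))))
V = Rational(1, 3339) (V = Pow(3339, -1) = Rational(1, 3339) ≈ 0.00029949)
Pow(Add(Function('G')(w, Function('J')(L)), V), Rational(1, 2)) = Pow(Add(-16, Rational(1, 3339)), Rational(1, 2)) = Pow(Rational(-53423, 3339), Rational(1, 2)) = Mul(Rational(1, 1113), I, Pow(19819933, Rational(1, 2)))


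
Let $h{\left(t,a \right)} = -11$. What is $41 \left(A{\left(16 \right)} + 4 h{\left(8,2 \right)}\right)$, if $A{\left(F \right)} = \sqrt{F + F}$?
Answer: $-1804 + 164 \sqrt{2} \approx -1572.1$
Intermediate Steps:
$A{\left(F \right)} = \sqrt{2} \sqrt{F}$ ($A{\left(F \right)} = \sqrt{2 F} = \sqrt{2} \sqrt{F}$)
$41 \left(A{\left(16 \right)} + 4 h{\left(8,2 \right)}\right) = 41 \left(\sqrt{2} \sqrt{16} + 4 \left(-11\right)\right) = 41 \left(\sqrt{2} \cdot 4 - 44\right) = 41 \left(4 \sqrt{2} - 44\right) = 41 \left(-44 + 4 \sqrt{2}\right) = -1804 + 164 \sqrt{2}$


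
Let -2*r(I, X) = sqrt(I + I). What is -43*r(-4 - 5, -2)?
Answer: 129*I*sqrt(2)/2 ≈ 91.217*I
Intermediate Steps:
r(I, X) = -sqrt(2)*sqrt(I)/2 (r(I, X) = -sqrt(I + I)/2 = -sqrt(2)*sqrt(I)/2)
-43*r(-4 - 5, -2) = -(-43)*sqrt(2)*sqrt(-4 - 5)/2 = -(-43)*sqrt(2)*sqrt(-9)/2 = -(-43)*sqrt(2)*3*I/2 = -(-129)*I*sqrt(2)/2 = 129*I*sqrt(2)/2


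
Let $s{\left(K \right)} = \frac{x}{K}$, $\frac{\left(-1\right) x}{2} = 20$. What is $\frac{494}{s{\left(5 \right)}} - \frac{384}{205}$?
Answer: $- \frac{52171}{820} \approx -63.623$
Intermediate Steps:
$x = -40$ ($x = \left(-2\right) 20 = -40$)
$s{\left(K \right)} = - \frac{40}{K}$
$\frac{494}{s{\left(5 \right)}} - \frac{384}{205} = \frac{494}{\left(-40\right) \frac{1}{5}} - \frac{384}{205} = \frac{494}{-8} - \frac{384}{205} = 494 \left(- \frac{1}{8}\right) - \frac{384}{205} = - \frac{247}{4} - \frac{384}{205} = - \frac{52171}{820}$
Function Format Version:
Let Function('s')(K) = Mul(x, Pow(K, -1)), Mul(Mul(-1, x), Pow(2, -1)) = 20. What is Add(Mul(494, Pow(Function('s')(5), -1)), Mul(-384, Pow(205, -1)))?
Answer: Rational(-52171, 820) ≈ -63.623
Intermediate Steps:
x = -40 (x = Mul(-2, 20) = -40)
Function('s')(K) = Mul(-40, Pow(K, -1))
Add(Mul(494, Pow(Function('s')(5), -1)), Mul(-384, Pow(205, -1))) = Add(Mul(494, Pow(Mul(-40, Pow(5, -1)), -1)), Mul(-384, Pow(205, -1))) = Add(Mul(494, Pow(Mul(-40, Rational(1, 5)), -1)), Mul(-384, Rational(1, 205))) = Add(Mul(494, Pow(-8, -1)), Rational(-384, 205)) = Add(Mul(494, Rational(-1, 8)), Rational(-384, 205)) = Add(Rational(-247, 4), Rational(-384, 205)) = Rational(-52171, 820)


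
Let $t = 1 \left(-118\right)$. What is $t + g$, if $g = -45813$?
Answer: $-45931$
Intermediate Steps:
$t = -118$
$t + g = -118 - 45813 = -45931$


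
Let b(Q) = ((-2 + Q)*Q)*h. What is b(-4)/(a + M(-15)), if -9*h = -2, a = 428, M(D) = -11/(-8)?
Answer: 128/10305 ≈ 0.012421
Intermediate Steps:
M(D) = 11/8 (M(D) = -11*(-⅛) = 11/8)
h = 2/9 (h = -⅑*(-2) = 2/9 ≈ 0.22222)
b(Q) = 2*Q*(-2 + Q)/9 (b(Q) = ((-2 + Q)*Q)*(2/9) = (Q*(-2 + Q))*(2/9) = 2*Q*(-2 + Q)/9)
b(-4)/(a + M(-15)) = ((2/9)*(-4)*(-2 - 4))/(428 + 11/8) = ((2/9)*(-4)*(-6))/(3435/8) = (16/3)*(8/3435) = 128/10305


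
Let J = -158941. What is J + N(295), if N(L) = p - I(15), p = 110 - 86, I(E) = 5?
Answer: -158922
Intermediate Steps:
p = 24
N(L) = 19 (N(L) = 24 - 1*5 = 24 - 5 = 19)
J + N(295) = -158941 + 19 = -158922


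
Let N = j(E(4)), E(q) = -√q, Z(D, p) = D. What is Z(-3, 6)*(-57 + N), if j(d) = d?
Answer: 177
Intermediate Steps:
N = -2 (N = -√4 = -1*2 = -2)
Z(-3, 6)*(-57 + N) = -3*(-57 - 2) = -3*(-59) = 177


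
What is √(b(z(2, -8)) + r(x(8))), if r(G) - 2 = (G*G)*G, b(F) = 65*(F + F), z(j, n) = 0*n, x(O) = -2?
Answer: I*√6 ≈ 2.4495*I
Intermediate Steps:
z(j, n) = 0
b(F) = 130*F (b(F) = 65*(2*F) = 130*F)
r(G) = 2 + G³ (r(G) = 2 + (G*G)*G = 2 + G²*G = 2 + G³)
√(b(z(2, -8)) + r(x(8))) = √(130*0 + (2 + (-2)³)) = √(0 + (2 - 8)) = √(0 - 6) = √(-6) = I*√6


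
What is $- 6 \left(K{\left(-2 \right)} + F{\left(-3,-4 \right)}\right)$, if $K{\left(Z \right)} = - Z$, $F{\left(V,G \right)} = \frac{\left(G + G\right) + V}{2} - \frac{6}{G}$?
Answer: $12$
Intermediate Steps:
$F{\left(V,G \right)} = G + \frac{V}{2} - \frac{6}{G}$ ($F{\left(V,G \right)} = \left(2 G + V\right) \frac{1}{2} - \frac{6}{G} = \left(V + 2 G\right) \frac{1}{2} - \frac{6}{G} = \left(G + \frac{V}{2}\right) - \frac{6}{G} = G + \frac{V}{2} - \frac{6}{G}$)
$- 6 \left(K{\left(-2 \right)} + F{\left(-3,-4 \right)}\right) = - 6 \left(\left(-1\right) \left(-2\right) - \left(\frac{11}{2} - \frac{3}{2}\right)\right) = - 6 \left(2 - 4\right) = \left(-6\right) \left(-2\right) = 12$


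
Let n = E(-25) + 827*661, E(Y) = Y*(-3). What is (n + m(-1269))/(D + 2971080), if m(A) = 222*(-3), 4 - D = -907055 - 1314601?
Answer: 19502/185455 ≈ 0.10516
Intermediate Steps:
E(Y) = -3*Y
D = 2221660 (D = 4 - (-907055 - 1314601) = 4 - 1*(-2221656) = 4 + 2221656 = 2221660)
m(A) = -666
n = 546722 (n = -3*(-25) + 827*661 = 75 + 546647 = 546722)
(n + m(-1269))/(D + 2971080) = (546722 - 666)/(2221660 + 2971080) = 546056/5192740 = 546056*(1/5192740) = 19502/185455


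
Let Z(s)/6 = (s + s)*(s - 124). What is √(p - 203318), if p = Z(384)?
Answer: 43*√538 ≈ 997.38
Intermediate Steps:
Z(s) = 12*s*(-124 + s) (Z(s) = 6*((s + s)*(s - 124)) = 6*((2*s)*(-124 + s)) = 6*(2*s*(-124 + s)) = 12*s*(-124 + s))
p = 1198080 (p = 12*384*(-124 + 384) = 12*384*260 = 1198080)
√(p - 203318) = √(1198080 - 203318) = √994762 = 43*√538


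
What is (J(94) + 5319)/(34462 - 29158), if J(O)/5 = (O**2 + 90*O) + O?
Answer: 92269/5304 ≈ 17.396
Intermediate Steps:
J(O) = 5*O**2 + 455*O (J(O) = 5*((O**2 + 90*O) + O) = 5*(O**2 + 91*O) = 5*O**2 + 455*O)
(J(94) + 5319)/(34462 - 29158) = (5*94*(91 + 94) + 5319)/(34462 - 29158) = (5*94*185 + 5319)/5304 = (86950 + 5319)*(1/5304) = 92269*(1/5304) = 92269/5304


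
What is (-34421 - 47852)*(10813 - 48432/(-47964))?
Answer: -3556134995981/3997 ≈ -8.8970e+8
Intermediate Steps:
(-34421 - 47852)*(10813 - 48432/(-47964)) = -82273*(10813 - 48432*(-1/47964)) = -82273*(10813 + 4036/3997) = -82273*43223597/3997 = -3556134995981/3997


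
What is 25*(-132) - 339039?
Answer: -342339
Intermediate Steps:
25*(-132) - 339039 = -3300 - 339039 = -342339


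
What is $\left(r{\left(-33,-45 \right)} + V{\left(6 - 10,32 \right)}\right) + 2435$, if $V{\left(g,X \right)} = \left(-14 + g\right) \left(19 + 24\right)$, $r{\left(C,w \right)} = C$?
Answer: $1628$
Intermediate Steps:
$V{\left(g,X \right)} = -602 + 43 g$ ($V{\left(g,X \right)} = \left(-14 + g\right) 43 = -602 + 43 g$)
$\left(r{\left(-33,-45 \right)} + V{\left(6 - 10,32 \right)}\right) + 2435 = \left(-33 - \left(602 - 43 \left(6 - 10\right)\right)\right) + 2435 = \left(-33 + \left(-602 + 43 \left(-4\right)\right)\right) + 2435 = \left(-33 - 774\right) + 2435 = -807 + 2435 = 1628$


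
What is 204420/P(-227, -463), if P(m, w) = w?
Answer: -204420/463 ≈ -441.51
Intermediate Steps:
204420/P(-227, -463) = 204420/(-463) = 204420*(-1/463) = -204420/463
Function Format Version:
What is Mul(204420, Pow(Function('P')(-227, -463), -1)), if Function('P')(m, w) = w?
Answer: Rational(-204420, 463) ≈ -441.51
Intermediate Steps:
Mul(204420, Pow(Function('P')(-227, -463), -1)) = Mul(204420, Pow(-463, -1)) = Mul(204420, Rational(-1, 463)) = Rational(-204420, 463)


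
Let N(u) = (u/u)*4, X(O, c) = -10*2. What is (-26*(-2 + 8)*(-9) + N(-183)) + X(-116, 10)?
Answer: 1388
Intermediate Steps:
X(O, c) = -20
N(u) = 4 (N(u) = 1*4 = 4)
(-26*(-2 + 8)*(-9) + N(-183)) + X(-116, 10) = (-26*(-2 + 8)*(-9) + 4) - 20 = (-156*(-9) + 4) - 20 = (-26*(-54) + 4) - 20 = (1404 + 4) - 20 = 1408 - 20 = 1388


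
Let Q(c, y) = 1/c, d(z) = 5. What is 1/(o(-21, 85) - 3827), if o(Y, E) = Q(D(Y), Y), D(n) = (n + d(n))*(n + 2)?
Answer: -304/1163407 ≈ -0.00026130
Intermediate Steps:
D(n) = (2 + n)*(5 + n) (D(n) = (n + 5)*(n + 2) = (5 + n)*(2 + n) = (2 + n)*(5 + n))
o(Y, E) = 1/(10 + Y² + 7*Y)
1/(o(-21, 85) - 3827) = 1/(1/(10 + (-21)² + 7*(-21)) - 3827) = 1/(1/(10 + 441 - 147) - 3827) = 1/(1/304 - 3827) = 1/(-1163407/304) = -304/1163407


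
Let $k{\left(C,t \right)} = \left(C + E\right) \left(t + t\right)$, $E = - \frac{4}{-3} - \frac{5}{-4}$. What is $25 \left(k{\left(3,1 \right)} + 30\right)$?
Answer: $\frac{6175}{6} \approx 1029.2$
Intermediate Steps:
$E = \frac{31}{12}$ ($E = \left(-4\right) \left(- \frac{1}{3}\right) - - \frac{5}{4} = \frac{4}{3} + \frac{5}{4} = \frac{31}{12} \approx 2.5833$)
$k{\left(C,t \right)} = 2 t \left(\frac{31}{12} + C\right)$ ($k{\left(C,t \right)} = \left(C + \frac{31}{12}\right) \left(t + t\right) = \left(\frac{31}{12} + C\right) 2 t = 2 t \left(\frac{31}{12} + C\right)$)
$25 \left(k{\left(3,1 \right)} + 30\right) = 25 \left(\frac{1}{6} \cdot 1 \left(31 + 12 \cdot 3\right) + 30\right) = 25 \left(\frac{1}{6} \cdot 1 \left(31 + 36\right) + 30\right) = 25 \left(\frac{1}{6} \cdot 1 \cdot 67 + 30\right) = 25 \left(\frac{67}{6} + 30\right) = 25 \cdot \frac{247}{6} = \frac{6175}{6}$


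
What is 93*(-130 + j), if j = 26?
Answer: -9672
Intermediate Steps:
93*(-130 + j) = 93*(-130 + 26) = 93*(-104) = -9672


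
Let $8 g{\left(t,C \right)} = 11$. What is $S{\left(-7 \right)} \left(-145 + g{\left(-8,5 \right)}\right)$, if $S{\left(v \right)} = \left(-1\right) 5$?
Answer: $\frac{5745}{8} \approx 718.13$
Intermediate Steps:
$S{\left(v \right)} = -5$
$g{\left(t,C \right)} = \frac{11}{8}$ ($g{\left(t,C \right)} = \frac{1}{8} \cdot 11 = \frac{11}{8}$)
$S{\left(-7 \right)} \left(-145 + g{\left(-8,5 \right)}\right) = - 5 \left(-145 + \frac{11}{8}\right) = \left(-5\right) \left(- \frac{1149}{8}\right) = \frac{5745}{8}$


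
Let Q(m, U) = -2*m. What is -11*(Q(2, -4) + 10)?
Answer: -66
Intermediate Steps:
-11*(Q(2, -4) + 10) = -11*(-2*2 + 10) = -11*(-4 + 10) = -11*6 = -66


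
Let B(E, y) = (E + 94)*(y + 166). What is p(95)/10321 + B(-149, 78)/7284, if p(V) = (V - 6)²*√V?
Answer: -3355/1821 + 7921*√95/10321 ≈ 5.6379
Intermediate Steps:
B(E, y) = (94 + E)*(166 + y)
p(V) = √V*(-6 + V)² (p(V) = (-6 + V)²*√V = √V*(-6 + V)²)
p(95)/10321 + B(-149, 78)/7284 = (√95*(-6 + 95)²)/10321 + (15604 + 94*78 + 166*(-149) - 149*78)/7284 = (√95*89²)*(1/10321) + (15604 + 7332 - 24734 - 11622)*(1/7284) = (√95*7921)*(1/10321) - 13420*1/7284 = (7921*√95)*(1/10321) - 3355/1821 = 7921*√95/10321 - 3355/1821 = -3355/1821 + 7921*√95/10321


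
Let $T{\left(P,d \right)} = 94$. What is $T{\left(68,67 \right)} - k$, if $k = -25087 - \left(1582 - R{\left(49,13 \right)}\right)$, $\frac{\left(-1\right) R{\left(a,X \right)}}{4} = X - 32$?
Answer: $26687$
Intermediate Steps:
$R{\left(a,X \right)} = 128 - 4 X$ ($R{\left(a,X \right)} = - 4 \left(X - 32\right) = - 4 \left(-32 + X\right) = 128 - 4 X$)
$k = -26593$ ($k = -25087 - \left(1582 - \left(128 - 52\right)\right) = -25087 - \left(1582 - 76\right) = -25087 - 1506 = -26593$)
$T{\left(68,67 \right)} - k = 94 - -26593 = 94 + 26593 = 26687$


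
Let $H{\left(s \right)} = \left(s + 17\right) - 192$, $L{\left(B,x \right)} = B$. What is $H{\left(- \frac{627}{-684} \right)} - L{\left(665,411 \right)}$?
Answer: $- \frac{10069}{12} \approx -839.08$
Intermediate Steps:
$H{\left(s \right)} = -175 + s$ ($H{\left(s \right)} = \left(17 + s\right) - 192 = -175 + s$)
$H{\left(- \frac{627}{-684} \right)} - L{\left(665,411 \right)} = \left(-175 - \frac{627}{-684}\right) - 665 = \left(-175 - - \frac{11}{12}\right) - 665 = \left(-175 + \frac{11}{12}\right) - 665 = - \frac{2089}{12} - 665 = - \frac{10069}{12}$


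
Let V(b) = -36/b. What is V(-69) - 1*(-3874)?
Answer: 89114/23 ≈ 3874.5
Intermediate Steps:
V(-69) - 1*(-3874) = -36/(-69) - 1*(-3874) = -36*(-1/69) + 3874 = 12/23 + 3874 = 89114/23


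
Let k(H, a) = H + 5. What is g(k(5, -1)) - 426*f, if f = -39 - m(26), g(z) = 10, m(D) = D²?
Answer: 304600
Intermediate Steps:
k(H, a) = 5 + H
f = -715 (f = -39 - 1*26² = -39 - 1*676 = -39 - 676 = -715)
g(k(5, -1)) - 426*f = 10 - 426*(-715) = 10 + 304590 = 304600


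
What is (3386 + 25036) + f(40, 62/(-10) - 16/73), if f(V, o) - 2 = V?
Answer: 28464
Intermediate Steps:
f(V, o) = 2 + V
(3386 + 25036) + f(40, 62/(-10) - 16/73) = (3386 + 25036) + (2 + 40) = 28422 + 42 = 28464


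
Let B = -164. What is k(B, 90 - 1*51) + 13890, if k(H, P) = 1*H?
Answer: 13726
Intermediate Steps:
k(H, P) = H
k(B, 90 - 1*51) + 13890 = -164 + 13890 = 13726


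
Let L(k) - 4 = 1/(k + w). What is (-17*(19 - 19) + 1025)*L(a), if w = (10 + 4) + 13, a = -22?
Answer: 4305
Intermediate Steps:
w = 27 (w = 14 + 13 = 27)
L(k) = 4 + 1/(27 + k) (L(k) = 4 + 1/(k + 27) = 4 + 1/(27 + k))
(-17*(19 - 19) + 1025)*L(a) = (-17*(19 - 19) + 1025)*((109 + 4*(-22))/(27 - 22)) = (-17*0 + 1025)*((109 - 88)/5) = (0 + 1025)*((⅕)*21) = 1025*(21/5) = 4305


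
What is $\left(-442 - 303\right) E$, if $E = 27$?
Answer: $-20115$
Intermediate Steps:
$\left(-442 - 303\right) E = \left(-442 - 303\right) 27 = \left(-745\right) 27 = -20115$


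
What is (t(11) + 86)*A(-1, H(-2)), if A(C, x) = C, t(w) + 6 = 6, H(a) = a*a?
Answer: -86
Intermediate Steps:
H(a) = a**2
t(w) = 0 (t(w) = -6 + 6 = 0)
(t(11) + 86)*A(-1, H(-2)) = (0 + 86)*(-1) = 86*(-1) = -86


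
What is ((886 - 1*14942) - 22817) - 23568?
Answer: -60441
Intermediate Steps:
((886 - 1*14942) - 22817) - 23568 = ((886 - 14942) - 22817) - 23568 = (-14056 - 22817) - 23568 = -36873 - 23568 = -60441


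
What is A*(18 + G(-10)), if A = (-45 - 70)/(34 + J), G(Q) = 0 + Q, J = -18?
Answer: -115/2 ≈ -57.500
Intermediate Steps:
G(Q) = Q
A = -115/16 (A = (-45 - 70)/(34 - 18) = -115/16 ≈ -7.1875)
A*(18 + G(-10)) = -115*(18 - 10)/16 = -115/16*8 = -115/2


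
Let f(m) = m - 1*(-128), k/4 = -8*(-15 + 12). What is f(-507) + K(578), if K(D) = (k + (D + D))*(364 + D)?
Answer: 1179005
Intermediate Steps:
k = 96 (k = 4*(-8*(-15 + 12)) = 4*(-8*(-3)) = 4*24 = 96)
f(m) = 128 + m (f(m) = m + 128 = 128 + m)
K(D) = (96 + 2*D)*(364 + D) (K(D) = (96 + (D + D))*(364 + D) = (96 + 2*D)*(364 + D))
f(-507) + K(578) = (128 - 507) + (34944 + 2*578**2 + 824*578) = -379 + (34944 + 2*334084 + 476272) = -379 + (34944 + 668168 + 476272) = -379 + 1179384 = 1179005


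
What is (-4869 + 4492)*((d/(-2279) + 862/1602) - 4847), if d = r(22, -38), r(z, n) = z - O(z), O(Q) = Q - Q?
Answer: 3335368796422/1825479 ≈ 1.8271e+6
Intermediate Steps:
O(Q) = 0
r(z, n) = z (r(z, n) = z - 1*0 = z + 0 = z)
d = 22
(-4869 + 4492)*((d/(-2279) + 862/1602) - 4847) = (-4869 + 4492)*((22/(-2279) + 862/1602) - 4847) = -377*((22*(-1/2279) + 862*(1/1602)) - 4847) = -377*((-22/2279 + 431/801) - 4847) = -377*(964627/1825479 - 4847) = -377*(-8847132086/1825479) = 3335368796422/1825479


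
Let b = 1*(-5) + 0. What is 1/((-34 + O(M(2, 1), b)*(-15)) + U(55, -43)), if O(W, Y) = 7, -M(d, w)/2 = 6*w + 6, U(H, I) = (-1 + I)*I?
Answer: 1/1753 ≈ 0.00057045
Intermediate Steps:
b = -5 (b = -5 + 0 = -5)
U(H, I) = I*(-1 + I)
M(d, w) = -12 - 12*w (M(d, w) = -2*(6*w + 6) = -2*(6 + 6*w) = -12 - 12*w)
1/((-34 + O(M(2, 1), b)*(-15)) + U(55, -43)) = 1/((-34 + 7*(-15)) - 43*(-1 - 43)) = 1/((-34 - 105) - 43*(-44)) = 1/(-139 + 1892) = 1/1753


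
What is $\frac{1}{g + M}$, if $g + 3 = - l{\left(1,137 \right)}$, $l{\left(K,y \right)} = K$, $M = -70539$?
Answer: $- \frac{1}{70543} \approx -1.4176 \cdot 10^{-5}$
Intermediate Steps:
$g = -4$ ($g = -3 - 1 = -4$)
$\frac{1}{g + M} = \frac{1}{-4 - 70539} = \frac{1}{-70543} = - \frac{1}{70543}$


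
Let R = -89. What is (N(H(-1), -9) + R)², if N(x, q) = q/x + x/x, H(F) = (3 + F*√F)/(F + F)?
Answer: 170488/25 - 7434*I/25 ≈ 6819.5 - 297.36*I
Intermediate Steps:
H(F) = (3 + F^(3/2))/(2*F) (H(F) = (3 + F^(3/2))/((2*F)) = (3 + F^(3/2))*(1/(2*F)) = (3 + F^(3/2))/(2*F))
N(x, q) = 1 + q/x (N(x, q) = q/x + 1 = 1 + q/x)
(N(H(-1), -9) + R)² = ((-9 + (½)*(3 + (-1)^(3/2))/(-1))/(((½)*(3 + (-1)^(3/2))/(-1))) - 89)² = ((-9 + (½)*(-1)*(3 - I))/(((½)*(-1)*(3 - I))) - 89)² = ((-9 + (-3/2 + I/2))/(-3/2 + I/2) - 89)² = ((2*(-3/2 - I/2)/5)*(-21/2 + I/2) - 89)² = (2*(-21/2 + I/2)*(-3/2 - I/2)/5 - 89)² = (-89 + 2*(-21/2 + I/2)*(-3/2 - I/2)/5)²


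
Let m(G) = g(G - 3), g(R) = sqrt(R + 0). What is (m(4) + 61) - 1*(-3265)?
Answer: 3327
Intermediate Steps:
g(R) = sqrt(R)
m(G) = sqrt(-3 + G) (m(G) = sqrt(G - 3) = sqrt(-3 + G))
(m(4) + 61) - 1*(-3265) = (sqrt(-3 + 4) + 61) - 1*(-3265) = (sqrt(1) + 61) + 3265 = (1 + 61) + 3265 = 62 + 3265 = 3327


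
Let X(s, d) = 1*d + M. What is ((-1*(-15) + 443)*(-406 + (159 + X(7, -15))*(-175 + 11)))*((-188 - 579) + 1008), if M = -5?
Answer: -2560990356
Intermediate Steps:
X(s, d) = -5 + d (X(s, d) = 1*d - 5 = d - 5 = -5 + d)
((-1*(-15) + 443)*(-406 + (159 + X(7, -15))*(-175 + 11)))*((-188 - 579) + 1008) = ((-1*(-15) + 443)*(-406 + (159 + (-5 - 15))*(-175 + 11)))*((-188 - 579) + 1008) = ((15 + 443)*(-406 + (159 - 20)*(-164)))*(-767 + 1008) = (458*(-406 + 139*(-164)))*241 = (458*(-406 - 22796))*241 = (458*(-23202))*241 = -10626516*241 = -2560990356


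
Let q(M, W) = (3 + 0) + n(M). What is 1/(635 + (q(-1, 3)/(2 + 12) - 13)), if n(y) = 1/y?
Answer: 7/4355 ≈ 0.0016073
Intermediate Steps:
n(y) = 1/y
q(M, W) = 3 + 1/M (q(M, W) = (3 + 0) + 1/M = 3 + 1/M)
1/(635 + (q(-1, 3)/(2 + 12) - 13)) = 1/(635 + ((3 + 1/(-1))/(2 + 12) - 13)) = 1/(635 + ((3 - 1)/14 - 13)) = 1/(635 + (2*(1/14) - 13)) = 1/(635 + (⅐ - 13)) = 1/(635 - 90/7) = 1/(4355/7) = 7/4355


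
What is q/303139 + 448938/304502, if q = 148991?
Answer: 90729336932/46153215889 ≈ 1.9658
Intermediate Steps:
q/303139 + 448938/304502 = 148991/303139 + 448938/304502 = 148991*(1/303139) + 448938*(1/304502) = 148991/303139 + 224469/152251 = 90729336932/46153215889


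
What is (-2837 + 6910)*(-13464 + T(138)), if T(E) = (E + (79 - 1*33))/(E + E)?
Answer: -164508470/3 ≈ -5.4836e+7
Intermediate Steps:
T(E) = (46 + E)/(2*E) (T(E) = (E + (79 - 33))/((2*E)) = (E + 46)*(1/(2*E)) = (46 + E)*(1/(2*E)) = (46 + E)/(2*E))
(-2837 + 6910)*(-13464 + T(138)) = (-2837 + 6910)*(-13464 + (½)*(46 + 138)/138) = 4073*(-13464 + (½)*(1/138)*184) = 4073*(-13464 + ⅔) = 4073*(-40390/3) = -164508470/3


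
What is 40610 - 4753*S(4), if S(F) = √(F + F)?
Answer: 40610 - 9506*√2 ≈ 27167.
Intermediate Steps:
S(F) = √2*√F (S(F) = √(2*F) = √2*√F)
40610 - 4753*S(4) = 40610 - 4753*√2*√4 = 40610 - 4753*√2*2 = 40610 - 4753*2*√2 = 40610 - 9506*√2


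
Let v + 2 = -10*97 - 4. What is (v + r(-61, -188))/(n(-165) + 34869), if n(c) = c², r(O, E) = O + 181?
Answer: -428/31047 ≈ -0.013786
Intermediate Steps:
v = -976 (v = -2 + (-10*97 - 4) = -2 + (-970 - 4) = -2 - 974 = -976)
r(O, E) = 181 + O
(v + r(-61, -188))/(n(-165) + 34869) = (-976 + (181 - 61))/((-165)² + 34869) = (-976 + 120)/(27225 + 34869) = -856/62094 = -856*1/62094 = -428/31047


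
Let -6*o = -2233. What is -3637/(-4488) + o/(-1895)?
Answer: 5221831/8504760 ≈ 0.61399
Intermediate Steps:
o = 2233/6 (o = -⅙*(-2233) = 2233/6 ≈ 372.17)
-3637/(-4488) + o/(-1895) = -3637/(-4488) + (2233/6)/(-1895) = -3637*(-1/4488) + (2233/6)*(-1/1895) = 3637/4488 - 2233/11370 = 5221831/8504760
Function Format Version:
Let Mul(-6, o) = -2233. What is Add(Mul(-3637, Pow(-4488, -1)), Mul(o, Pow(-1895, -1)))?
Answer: Rational(5221831, 8504760) ≈ 0.61399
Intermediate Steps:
o = Rational(2233, 6) (o = Mul(Rational(-1, 6), -2233) = Rational(2233, 6) ≈ 372.17)
Add(Mul(-3637, Pow(-4488, -1)), Mul(o, Pow(-1895, -1))) = Add(Mul(-3637, Pow(-4488, -1)), Mul(Rational(2233, 6), Pow(-1895, -1))) = Add(Mul(-3637, Rational(-1, 4488)), Mul(Rational(2233, 6), Rational(-1, 1895))) = Add(Rational(3637, 4488), Rational(-2233, 11370)) = Rational(5221831, 8504760)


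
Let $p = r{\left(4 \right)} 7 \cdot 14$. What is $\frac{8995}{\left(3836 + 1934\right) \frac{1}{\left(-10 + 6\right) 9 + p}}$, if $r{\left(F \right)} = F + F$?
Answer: $\frac{672826}{577} \approx 1166.1$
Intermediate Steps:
$r{\left(F \right)} = 2 F$
$p = 784$ ($p = 2 \cdot 4 \cdot 7 \cdot 14 = 8 \cdot 7 \cdot 14 = 56 \cdot 14 = 784$)
$\frac{8995}{\left(3836 + 1934\right) \frac{1}{\left(-10 + 6\right) 9 + p}} = \frac{8995}{\left(3836 + 1934\right) \frac{1}{\left(-10 + 6\right) 9 + 784}} = \frac{8995}{5770 \frac{1}{\left(-4\right) 9 + 784}} = \frac{8995}{5770 \frac{1}{-36 + 784}} = \frac{8995}{5770 \cdot \frac{1}{748}} = \frac{8995}{\frac{2885}{374}} = 8995 \cdot \frac{374}{2885} = \frac{672826}{577}$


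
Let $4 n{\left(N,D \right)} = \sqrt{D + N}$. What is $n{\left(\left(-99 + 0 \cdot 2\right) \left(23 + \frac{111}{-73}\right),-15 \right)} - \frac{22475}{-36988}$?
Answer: $\frac{22475}{36988} + \frac{i \sqrt{11411871}}{292} \approx 0.60763 + 11.569 i$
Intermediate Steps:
$n{\left(N,D \right)} = \frac{\sqrt{D + N}}{4}$
$n{\left(\left(-99 + 0 \cdot 2\right) \left(23 + \frac{111}{-73}\right),-15 \right)} - \frac{22475}{-36988} = \frac{\sqrt{-15 + \left(-99 + 0 \cdot 2\right) \left(23 + \frac{111}{-73}\right)}}{4} - \frac{22475}{-36988} = \frac{\sqrt{-15 + \left(-99 + 0\right) \left(23 + 111 \left(- \frac{1}{73}\right)\right)}}{4} - 22475 \left(- \frac{1}{36988}\right) = \frac{\sqrt{-15 - 99 \left(23 - \frac{111}{73}\right)}}{4} - - \frac{22475}{36988} = \frac{\sqrt{-15 - \frac{155232}{73}}}{4} + \frac{22475}{36988} = \frac{\sqrt{- \frac{156327}{73}}}{4} + \frac{22475}{36988} = \frac{\frac{1}{73} i \sqrt{11411871}}{4} + \frac{22475}{36988} = \frac{i \sqrt{11411871}}{292} + \frac{22475}{36988} = \frac{22475}{36988} + \frac{i \sqrt{11411871}}{292}$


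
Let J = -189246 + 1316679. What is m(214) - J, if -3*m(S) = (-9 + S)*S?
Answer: -3426169/3 ≈ -1.1421e+6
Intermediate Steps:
m(S) = -S*(-9 + S)/3 (m(S) = -(-9 + S)*S/3 = -S*(-9 + S)/3)
J = 1127433
m(214) - J = (1/3)*214*(9 - 1*214) - 1*1127433 = (1/3)*214*(9 - 214) - 1127433 = (1/3)*214*(-205) - 1127433 = -43870/3 - 1127433 = -3426169/3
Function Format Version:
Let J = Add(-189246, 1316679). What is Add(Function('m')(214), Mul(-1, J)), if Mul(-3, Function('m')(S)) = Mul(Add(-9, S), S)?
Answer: Rational(-3426169, 3) ≈ -1.1421e+6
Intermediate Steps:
Function('m')(S) = Mul(Rational(-1, 3), S, Add(-9, S)) (Function('m')(S) = Mul(Rational(-1, 3), Mul(Add(-9, S), S)) = Mul(Rational(-1, 3), Mul(S, Add(-9, S))) = Mul(Rational(-1, 3), S, Add(-9, S)))
J = 1127433
Add(Function('m')(214), Mul(-1, J)) = Add(Mul(Rational(1, 3), 214, Add(9, Mul(-1, 214))), Mul(-1, 1127433)) = Add(Mul(Rational(1, 3), 214, Add(9, -214)), -1127433) = Add(Mul(Rational(1, 3), 214, -205), -1127433) = Add(Rational(-43870, 3), -1127433) = Rational(-3426169, 3)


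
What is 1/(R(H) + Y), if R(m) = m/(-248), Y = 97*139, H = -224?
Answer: 31/418001 ≈ 7.4162e-5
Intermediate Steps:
Y = 13483
R(m) = -m/248 (R(m) = m*(-1/248) = -m/248)
1/(R(H) + Y) = 1/(-1/248*(-224) + 13483) = 1/(28/31 + 13483) = 1/(418001/31) = 31/418001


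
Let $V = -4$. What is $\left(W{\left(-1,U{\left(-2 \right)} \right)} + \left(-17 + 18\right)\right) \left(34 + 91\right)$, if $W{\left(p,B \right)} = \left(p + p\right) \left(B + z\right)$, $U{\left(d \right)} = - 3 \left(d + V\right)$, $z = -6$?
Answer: $-2875$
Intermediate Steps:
$U{\left(d \right)} = 12 - 3 d$ ($U{\left(d \right)} = - 3 \left(d - 4\right) = - 3 \left(-4 + d\right) = 12 - 3 d$)
$W{\left(p,B \right)} = 2 p \left(-6 + B\right)$ ($W{\left(p,B \right)} = \left(p + p\right) \left(B - 6\right) = 2 p \left(-6 + B\right)$)
$\left(W{\left(-1,U{\left(-2 \right)} \right)} + \left(-17 + 18\right)\right) \left(34 + 91\right) = \left(2 \left(-1\right) \left(-6 + \left(12 - -6\right)\right) + \left(-17 + 18\right)\right) \left(34 + 91\right) = \left(2 \left(-1\right) \left(-6 + \left(12 + 6\right)\right) + 1\right) 125 = \left(2 \left(-1\right) \left(-6 + 18\right) + 1\right) 125 = \left(2 \left(-1\right) 12 + 1\right) 125 = \left(-24 + 1\right) 125 = \left(-23\right) 125 = -2875$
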